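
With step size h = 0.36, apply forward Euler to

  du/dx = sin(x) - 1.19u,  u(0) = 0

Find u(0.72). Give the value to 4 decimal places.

Euler: u_{n+1} = u_n + h·f(x_n, u_n).
x=0.000000, u=0.000000: f=0.000000 → u ← 0.000000 + 0.36·0.000000 = 0.000000
x=0.360000, u=0.000000: f=0.352274 → u ← 0.000000 + 0.36·0.352274 = 0.126819
u(0.72) ≈ 0.1268

0.1268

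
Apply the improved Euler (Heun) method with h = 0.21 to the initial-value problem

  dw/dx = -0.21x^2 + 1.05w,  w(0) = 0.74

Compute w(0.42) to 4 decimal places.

Heun: k1 = f(x_n, w_n); k2 = f(x_n + h, w_n + h·k1); w_{n+1} = w_n + (h/2)·(k1 + k2).
x=0.000000, w=0.740000:
  k1 = f(0.000000, 0.740000) = 0.777000
  k2 = f(0.210000, 0.903170) = 0.939068
  w ← 0.740000 + (0.21/2)·(0.777000 + 0.939068) = 0.920187
x=0.210000, w=0.920187:
  k1 = f(0.210000, 0.920187) = 0.956935
  k2 = f(0.420000, 1.121144) = 1.140157
  w ← 0.920187 + (0.21/2)·(0.956935 + 1.140157) = 1.140382
w(0.42) ≈ 1.1404

1.1404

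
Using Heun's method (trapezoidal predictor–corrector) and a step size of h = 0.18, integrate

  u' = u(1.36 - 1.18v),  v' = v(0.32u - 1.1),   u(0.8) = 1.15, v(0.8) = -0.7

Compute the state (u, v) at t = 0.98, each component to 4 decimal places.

Heun on (u,v): k1 = f(t_n, state_n); k2 = f(t_n + h, state_n + h·k1); state_{n+1} = state_n + (h/2)·(k1 + k2).
0.800000: (1.150000, -0.700000)
  k1 = (2.513900, 0.512400)
  predictor → (1.602502, -0.607768)
  k2 = (3.328663, 0.356881)
  → (1.675831, -0.621765)
(u(0.98), v(0.98)) ≈ (1.6758, -0.6218)

1.6758, -0.6218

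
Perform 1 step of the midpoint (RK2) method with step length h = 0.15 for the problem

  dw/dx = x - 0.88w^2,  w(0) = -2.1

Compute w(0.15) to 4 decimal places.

-2.8434

Midpoint: k1 = f(x_n, w_n); k2 = f(x_n + h/2, w_n + (h/2)·k1); w_{n+1} = w_n + h·k2.
x=0.000000, w=-2.100000:
  k1 = f(0.000000, -2.100000) = -3.880800
  k2 = f(0.075000, -2.391060) = -4.956108
  w ← -2.100000 + 0.15·(-4.956108) = -2.843416
w(0.15) ≈ -2.8434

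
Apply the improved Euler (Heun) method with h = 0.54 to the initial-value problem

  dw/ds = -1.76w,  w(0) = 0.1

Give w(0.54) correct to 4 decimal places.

Heun: k1 = f(s_n, w_n); k2 = f(s_n + h, w_n + h·k1); w_{n+1} = w_n + (h/2)·(k1 + k2).
s=0.000000, w=0.100000:
  k1 = f(0.000000, 0.100000) = -0.176000
  k2 = f(0.540000, 0.004960) = -0.008730
  w ← 0.100000 + (0.54/2)·(-0.176000 + (-0.008730)) = 0.050123
w(0.54) ≈ 0.0501

0.0501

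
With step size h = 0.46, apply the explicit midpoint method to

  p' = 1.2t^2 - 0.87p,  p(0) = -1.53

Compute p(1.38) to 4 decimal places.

Midpoint: k1 = f(t_n, p_n); k2 = f(t_n + h/2, p_n + (h/2)·k1); p_{n+1} = p_n + h·k2.
t=0.000000, p=-1.530000:
  k1 = f(0.000000, -1.530000) = 1.331100
  k2 = f(0.230000, -1.223847) = 1.128227
  p ← -1.530000 + 0.46·1.128227 = -1.011016
t=0.460000, p=-1.011016:
  k1 = f(0.460000, -1.011016) = 1.133504
  k2 = f(0.690000, -0.750310) = 1.224090
  p ← -1.011016 + 0.46·1.224090 = -0.447934
t=0.920000, p=-0.447934:
  k1 = f(0.920000, -0.447934) = 1.405383
  k2 = f(1.150000, -0.124696) = 1.695486
  p ← -0.447934 + 0.46·1.695486 = 0.331989
p(1.38) ≈ 0.3320

0.3320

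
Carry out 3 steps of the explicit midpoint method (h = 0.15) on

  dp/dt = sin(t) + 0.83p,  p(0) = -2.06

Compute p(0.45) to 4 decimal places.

Midpoint: k1 = f(t_n, p_n); k2 = f(t_n + h/2, p_n + (h/2)·k1); p_{n+1} = p_n + h·k2.
t=0.000000, p=-2.060000:
  k1 = f(0.000000, -2.060000) = -1.709800
  k2 = f(0.075000, -2.188235) = -1.741305
  p ← -2.060000 + 0.15·(-1.741305) = -2.321196
t=0.150000, p=-2.321196:
  k1 = f(0.150000, -2.321196) = -1.777154
  k2 = f(0.225000, -2.454482) = -1.814114
  p ← -2.321196 + 0.15·(-1.814114) = -2.593313
t=0.300000, p=-2.593313:
  k1 = f(0.300000, -2.593313) = -1.856930
  k2 = f(0.375000, -2.732583) = -1.901771
  p ← -2.593313 + 0.15·(-1.901771) = -2.878579
p(0.45) ≈ -2.8786

-2.8786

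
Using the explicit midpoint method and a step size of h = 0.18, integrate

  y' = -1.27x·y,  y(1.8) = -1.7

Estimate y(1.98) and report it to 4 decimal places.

-1.1166

Midpoint: k1 = f(x_n, y_n); k2 = f(x_n + h/2, y_n + (h/2)·k1); y_{n+1} = y_n + h·k2.
x=1.800000, y=-1.700000:
  k1 = f(1.800000, -1.700000) = 3.886200
  k2 = f(1.890000, -1.350242) = 3.240986
  y ← -1.700000 + 0.18·3.240986 = -1.116623
y(1.98) ≈ -1.1166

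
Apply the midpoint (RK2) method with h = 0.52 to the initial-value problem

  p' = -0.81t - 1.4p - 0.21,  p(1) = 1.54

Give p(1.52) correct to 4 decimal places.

Midpoint: k1 = f(t_n, p_n); k2 = f(t_n + h/2, p_n + (h/2)·k1); p_{n+1} = p_n + h·k2.
t=1.000000, p=1.540000:
  k1 = f(1.000000, 1.540000) = -3.176000
  k2 = f(1.260000, 0.714240) = -2.230536
  p ← 1.540000 + 0.52·(-2.230536) = 0.380121
p(1.52) ≈ 0.3801

0.3801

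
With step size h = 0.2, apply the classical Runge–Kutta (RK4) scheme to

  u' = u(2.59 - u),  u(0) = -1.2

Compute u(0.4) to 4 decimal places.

RK4: k1 = f(x_n, u_n); k2 = f(x_n + h/2, u_n + (h/2)·k1); k3 = f(x_n + h/2, u_n + (h/2)·k2); k4 = f(x_n + h, u_n + h·k3); u_{n+1} = u_n + (h/6)·(k1 + 2k2 + 2k3 + k4).
x=0.000000, u=-1.200000:
  k1 = f(0.000000, -1.200000) = -4.548000
  k2 = f(0.100000, -1.654800) = -7.024295
  k3 = f(0.100000, -1.902430) = -8.546530
  k4 = f(0.200000, -2.909306) = -15.999165
  u ← -1.200000 + (0.2/6)·(k1 + 2k2 + 2k3 + k4) = -2.922961
x=0.200000, u=-2.922961:
  k1 = f(0.200000, -2.922961) = -16.114166
  k2 = f(0.300000, -4.534377) = -32.304613
  k3 = f(0.300000, -6.153422) = -53.801962
  k4 = f(0.400000, -13.683353) = -222.674031
  u ← -2.922961 + (0.2/6)·(k1 + 2k2 + 2k3 + k4) = -16.623005
u(0.4) ≈ -16.6230

-16.6230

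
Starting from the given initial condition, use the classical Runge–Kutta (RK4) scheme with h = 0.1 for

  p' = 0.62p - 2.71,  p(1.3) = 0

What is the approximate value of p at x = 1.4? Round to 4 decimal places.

RK4: k1 = f(x_n, p_n); k2 = f(x_n + h/2, p_n + (h/2)·k1); k3 = f(x_n + h/2, p_n + (h/2)·k2); k4 = f(x_n + h, p_n + h·k3); p_{n+1} = p_n + (h/6)·(k1 + 2k2 + 2k3 + k4).
x=1.300000, p=0.000000:
  k1 = f(1.300000, 0.000000) = -2.710000
  k2 = f(1.350000, -0.135500) = -2.794010
  k3 = f(1.350000, -0.139701) = -2.796614
  k4 = f(1.400000, -0.279661) = -2.883390
  p ← 0.000000 + (0.1/6)·(k1 + 2k2 + 2k3 + k4) = -0.279577
p(1.4) ≈ -0.2796

-0.2796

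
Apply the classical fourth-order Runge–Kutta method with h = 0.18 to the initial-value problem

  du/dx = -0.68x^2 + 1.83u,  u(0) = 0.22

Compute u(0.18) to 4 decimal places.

0.3044

RK4: k1 = f(x_n, u_n); k2 = f(x_n + h/2, u_n + (h/2)·k1); k3 = f(x_n + h/2, u_n + (h/2)·k2); k4 = f(x_n + h, u_n + h·k3); u_{n+1} = u_n + (h/6)·(k1 + 2k2 + 2k3 + k4).
x=0.000000, u=0.220000:
  k1 = f(0.000000, 0.220000) = 0.402600
  k2 = f(0.090000, 0.256234) = 0.463400
  k3 = f(0.090000, 0.261706) = 0.473414
  k4 = f(0.180000, 0.305215) = 0.536511
  u ← 0.220000 + (0.18/6)·(k1 + 2k2 + 2k3 + k4) = 0.304382
u(0.18) ≈ 0.3044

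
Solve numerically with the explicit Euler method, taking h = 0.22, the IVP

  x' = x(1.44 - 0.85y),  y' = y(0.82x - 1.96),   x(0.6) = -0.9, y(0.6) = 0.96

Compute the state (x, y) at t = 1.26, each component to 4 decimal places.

-1.6408, 0.0508

Euler on (x,y): x_{n+1} = x_n + h·x', y_{n+1} = y_n + h·y'.
0.600000: (-0.900000, 0.960000); f=(-0.561600, -2.590080) → (-1.023552, 0.390182)
0.820000: (-1.023552, 0.390182); f=(-1.134449, -1.092243) → (-1.273131, 0.149889)
1.040000: (-1.273131, 0.149889); f=(-1.671104, -0.450262) → (-1.640774, 0.050831)
(x(1.26), y(1.26)) ≈ (-1.6408, 0.0508)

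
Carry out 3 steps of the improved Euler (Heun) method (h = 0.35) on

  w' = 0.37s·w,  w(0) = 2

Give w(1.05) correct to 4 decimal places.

Heun: k1 = f(s_n, w_n); k2 = f(s_n + h, w_n + h·k1); w_{n+1} = w_n + (h/2)·(k1 + k2).
s=0.000000, w=2.000000:
  k1 = f(0.000000, 2.000000) = 0.000000
  k2 = f(0.350000, 2.000000) = 0.259000
  w ← 2.000000 + (0.35/2)·(0.000000 + 0.259000) = 2.045325
s=0.350000, w=2.045325:
  k1 = f(0.350000, 2.045325) = 0.264870
  k2 = f(0.700000, 2.138029) = 0.553750
  w ← 2.045325 + (0.35/2)·(0.264870 + 0.553750) = 2.188583
s=0.700000, w=2.188583:
  k1 = f(0.700000, 2.188583) = 0.566843
  k2 = f(1.050000, 2.386978) = 0.927341
  w ← 2.188583 + (0.35/2)·(0.566843 + 0.927341) = 2.450066
w(1.05) ≈ 2.4501

2.4501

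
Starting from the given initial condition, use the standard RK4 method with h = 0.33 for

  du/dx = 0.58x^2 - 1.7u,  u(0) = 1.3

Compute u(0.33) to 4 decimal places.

RK4: k1 = f(x_n, u_n); k2 = f(x_n + h/2, u_n + (h/2)·k1); k3 = f(x_n + h/2, u_n + (h/2)·k2); k4 = f(x_n + h, u_n + h·k3); u_{n+1} = u_n + (h/6)·(k1 + 2k2 + 2k3 + k4).
x=0.000000, u=1.300000:
  k1 = f(0.000000, 1.300000) = -2.210000
  k2 = f(0.165000, 0.935350) = -1.574304
  k3 = f(0.165000, 1.040240) = -1.752617
  k4 = f(0.330000, 0.721636) = -1.163620
  u ← 1.300000 + (0.33/6)·(k1 + 2k2 + 2k3 + k4) = 0.748490
u(0.33) ≈ 0.7485

0.7485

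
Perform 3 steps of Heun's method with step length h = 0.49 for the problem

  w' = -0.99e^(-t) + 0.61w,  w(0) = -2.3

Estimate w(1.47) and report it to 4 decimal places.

Heun: k1 = f(t_n, w_n); k2 = f(t_n + h, w_n + h·k1); w_{n+1} = w_n + (h/2)·(k1 + k2).
t=0.000000, w=-2.300000:
  k1 = f(0.000000, -2.300000) = -2.393000
  k2 = f(0.490000, -3.472570) = -2.724768
  w ← -2.300000 + (0.49/2)·(-2.393000 + (-2.724768)) = -3.553853
t=0.490000, w=-3.553853:
  k1 = f(0.490000, -3.553853) = -2.774351
  k2 = f(0.980000, -4.913285) = -3.368662
  w ← -3.553853 + (0.49/2)·(-2.774351 + (-3.368662)) = -5.058891
t=0.980000, w=-5.058891:
  k1 = f(0.980000, -5.058891) = -3.457482
  k2 = f(1.470000, -6.753057) = -4.346991
  w ← -5.058891 + (0.49/2)·(-3.457482 + (-4.346991)) = -6.970987
w(1.47) ≈ -6.9710

-6.9710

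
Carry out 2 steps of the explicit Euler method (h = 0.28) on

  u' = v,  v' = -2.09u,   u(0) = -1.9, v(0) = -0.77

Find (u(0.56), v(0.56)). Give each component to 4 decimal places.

-2.0199, 1.5799

Euler on (u,v): u_{n+1} = u_n + h·u', v_{n+1} = v_n + h·v'.
0.000000: (-1.900000, -0.770000); f=(-0.770000, 3.971000) → (-2.115600, 0.341880)
0.280000: (-2.115600, 0.341880); f=(0.341880, 4.421604) → (-2.019874, 1.579929)
(u(0.56), v(0.56)) ≈ (-2.0199, 1.5799)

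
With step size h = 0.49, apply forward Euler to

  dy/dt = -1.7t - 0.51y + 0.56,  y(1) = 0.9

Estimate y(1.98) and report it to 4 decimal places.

-0.8794

Euler: y_{n+1} = y_n + h·f(t_n, y_n).
t=1.000000, y=0.900000: f=-1.599000 → y ← 0.900000 + 0.49·(-1.599000) = 0.116490
t=1.490000, y=0.116490: f=-2.032410 → y ← 0.116490 + 0.49·(-2.032410) = -0.879391
y(1.98) ≈ -0.8794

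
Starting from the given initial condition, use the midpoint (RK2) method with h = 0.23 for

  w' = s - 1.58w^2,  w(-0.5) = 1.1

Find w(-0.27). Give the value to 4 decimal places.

Midpoint: k1 = f(s_n, w_n); k2 = f(s_n + h/2, w_n + (h/2)·k1); w_{n+1} = w_n + h·k2.
s=-0.500000, w=1.100000:
  k1 = f(-0.500000, 1.100000) = -2.411800
  k2 = f(-0.385000, 0.822643) = -1.454252
  w ← 1.100000 + 0.23·(-1.454252) = 0.765522
w(-0.27) ≈ 0.7655

0.7655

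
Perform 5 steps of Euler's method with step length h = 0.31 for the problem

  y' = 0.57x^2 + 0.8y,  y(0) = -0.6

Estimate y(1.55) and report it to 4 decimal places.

-1.2152

Euler: y_{n+1} = y_n + h·f(x_n, y_n).
x=0.000000, y=-0.600000: f=-0.480000 → y ← -0.600000 + 0.31·(-0.480000) = -0.748800
x=0.310000, y=-0.748800: f=-0.544263 → y ← -0.748800 + 0.31·(-0.544263) = -0.917522
x=0.620000, y=-0.917522: f=-0.514909 → y ← -0.917522 + 0.31·(-0.514909) = -1.077143
x=0.930000, y=-1.077143: f=-0.368722 → y ← -1.077143 + 0.31·(-0.368722) = -1.191447
x=1.240000, y=-1.191447: f=-0.076726 → y ← -1.191447 + 0.31·(-0.076726) = -1.215232
y(1.55) ≈ -1.2152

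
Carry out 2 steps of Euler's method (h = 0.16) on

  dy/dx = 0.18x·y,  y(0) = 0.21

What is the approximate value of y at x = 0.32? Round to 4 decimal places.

0.2110

Euler: y_{n+1} = y_n + h·f(x_n, y_n).
x=0.000000, y=0.210000: f=0.000000 → y ← 0.210000 + 0.16·0.000000 = 0.210000
x=0.160000, y=0.210000: f=0.006048 → y ← 0.210000 + 0.16·0.006048 = 0.210968
y(0.32) ≈ 0.2110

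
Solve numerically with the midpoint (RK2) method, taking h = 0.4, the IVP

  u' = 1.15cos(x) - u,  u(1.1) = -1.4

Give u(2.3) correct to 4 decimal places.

-0.6498

Midpoint: k1 = f(x_n, u_n); k2 = f(x_n + h/2, u_n + (h/2)·k1); u_{n+1} = u_n + h·k2.
x=1.100000, u=-1.400000:
  k1 = f(1.100000, -1.400000) = 1.921636
  k2 = f(1.300000, -1.015673) = 1.323297
  u ← -1.400000 + 0.4·1.323297 = -0.870681
x=1.500000, u=-0.870681:
  k1 = f(1.500000, -0.870681) = 0.952029
  k2 = f(1.700000, -0.680276) = 0.532104
  u ← -0.870681 + 0.4·0.532104 = -0.657840
x=1.900000, u=-0.657840:
  k1 = f(1.900000, -0.657840) = 0.286057
  k2 = f(2.100000, -0.600628) = 0.020055
  u ← -0.657840 + 0.4·0.020055 = -0.649818
u(2.3) ≈ -0.6498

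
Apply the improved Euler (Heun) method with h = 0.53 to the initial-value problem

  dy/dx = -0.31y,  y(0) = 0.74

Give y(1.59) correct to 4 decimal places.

0.4532

Heun: k1 = f(x_n, y_n); k2 = f(x_n + h, y_n + h·k1); y_{n+1} = y_n + (h/2)·(k1 + k2).
x=0.000000, y=0.740000:
  k1 = f(0.000000, 0.740000) = -0.229400
  k2 = f(0.530000, 0.618418) = -0.191710
  y ← 0.740000 + (0.53/2)·(-0.229400 + (-0.191710)) = 0.628406
x=0.530000, y=0.628406:
  k1 = f(0.530000, 0.628406) = -0.194806
  k2 = f(1.060000, 0.525159) = -0.162799
  y ← 0.628406 + (0.53/2)·(-0.194806 + (-0.162799)) = 0.533641
x=1.060000, y=0.533641:
  k1 = f(1.060000, 0.533641) = -0.165429
  k2 = f(1.590000, 0.445963) = -0.138249
  y ← 0.533641 + (0.53/2)·(-0.165429 + (-0.138249)) = 0.453166
y(1.59) ≈ 0.4532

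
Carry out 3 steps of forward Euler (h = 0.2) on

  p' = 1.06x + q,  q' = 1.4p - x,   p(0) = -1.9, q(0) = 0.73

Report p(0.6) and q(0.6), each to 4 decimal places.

-1.6538, -0.8813

Euler on (p,q): p_{n+1} = p_n + h·p', q_{n+1} = q_n + h·q'.
0.000000: (-1.900000, 0.730000); f=(0.730000, -2.660000) → (-1.754000, 0.198000)
0.200000: (-1.754000, 0.198000); f=(0.410000, -2.655600) → (-1.672000, -0.333120)
0.400000: (-1.672000, -0.333120); f=(0.090880, -2.740800) → (-1.653824, -0.881280)
(p(0.6), q(0.6)) ≈ (-1.6538, -0.8813)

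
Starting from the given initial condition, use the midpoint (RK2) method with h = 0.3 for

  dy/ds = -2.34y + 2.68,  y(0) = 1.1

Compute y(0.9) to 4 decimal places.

Midpoint: k1 = f(s_n, y_n); k2 = f(s_n + h/2, y_n + (h/2)·k1); y_{n+1} = y_n + h·k2.
s=0.000000, y=1.100000:
  k1 = f(0.000000, 1.100000) = 0.106000
  k2 = f(0.150000, 1.115900) = 0.068794
  y ← 1.100000 + 0.3·0.068794 = 1.120638
s=0.300000, y=1.120638:
  k1 = f(0.300000, 1.120638) = 0.057707
  k2 = f(0.450000, 1.129294) = 0.037452
  y ← 1.120638 + 0.3·0.037452 = 1.131874
s=0.600000, y=1.131874:
  k1 = f(0.600000, 1.131874) = 0.031416
  k2 = f(0.750000, 1.136586) = 0.020389
  y ← 1.131874 + 0.3·0.020389 = 1.137990
y(0.9) ≈ 1.1380

1.1380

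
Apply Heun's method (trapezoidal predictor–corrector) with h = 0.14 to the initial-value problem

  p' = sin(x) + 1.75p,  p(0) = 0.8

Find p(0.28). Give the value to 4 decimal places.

1.3445

Heun: k1 = f(x_n, p_n); k2 = f(x_n + h, p_n + h·k1); p_{n+1} = p_n + (h/2)·(k1 + k2).
x=0.000000, p=0.800000:
  k1 = f(0.000000, 0.800000) = 1.400000
  k2 = f(0.140000, 0.996000) = 1.882543
  p ← 0.800000 + (0.14/2)·(1.400000 + 1.882543) = 1.029778
x=0.140000, p=1.029778:
  k1 = f(0.140000, 1.029778) = 1.941655
  k2 = f(0.280000, 1.301610) = 2.554173
  p ← 1.029778 + (0.14/2)·(1.941655 + 2.554173) = 1.344486
p(0.28) ≈ 1.3445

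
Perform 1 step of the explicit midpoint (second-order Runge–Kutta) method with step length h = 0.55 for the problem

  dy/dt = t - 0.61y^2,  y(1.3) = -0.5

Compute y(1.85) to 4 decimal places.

Midpoint: k1 = f(t_n, y_n); k2 = f(t_n + h/2, y_n + (h/2)·k1); y_{n+1} = y_n + h·k2.
t=1.300000, y=-0.500000:
  k1 = f(1.300000, -0.500000) = 1.147500
  k2 = f(1.575000, -0.184437) = 1.554250
  y ← -0.500000 + 0.55·1.554250 = 0.354837
y(1.85) ≈ 0.3548

0.3548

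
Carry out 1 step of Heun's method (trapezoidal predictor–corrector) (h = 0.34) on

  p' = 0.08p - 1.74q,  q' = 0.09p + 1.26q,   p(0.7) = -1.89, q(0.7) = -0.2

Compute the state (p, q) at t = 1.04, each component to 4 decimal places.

-1.7797, -0.3732

Heun on (p,q): k1 = f(t_n, state_n); k2 = f(t_n + h, state_n + h·k1); state_{n+1} = state_n + (h/2)·(k1 + k2).
0.700000: (-1.890000, -0.200000)
  k1 = (0.196800, -0.422100)
  predictor → (-1.823088, -0.343514)
  k2 = (0.451867, -0.596906)
  → (-1.779727, -0.373231)
(p(1.04), q(1.04)) ≈ (-1.7797, -0.3732)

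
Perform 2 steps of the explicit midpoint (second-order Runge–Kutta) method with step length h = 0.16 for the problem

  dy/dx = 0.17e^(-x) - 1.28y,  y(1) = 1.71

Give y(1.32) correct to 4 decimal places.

1.1528

Midpoint: k1 = f(x_n, y_n); k2 = f(x_n + h/2, y_n + (h/2)·k1); y_{n+1} = y_n + h·k2.
x=1.000000, y=1.710000:
  k1 = f(1.000000, 1.710000) = -2.126260
  k2 = f(1.080000, 1.539899) = -1.913340
  y ← 1.710000 + 0.16·(-1.913340) = 1.403866
x=1.160000, y=1.403866:
  k1 = f(1.160000, 1.403866) = -1.743655
  k2 = f(1.240000, 1.264373) = -1.569202
  y ← 1.403866 + 0.16·(-1.569202) = 1.152793
y(1.32) ≈ 1.1528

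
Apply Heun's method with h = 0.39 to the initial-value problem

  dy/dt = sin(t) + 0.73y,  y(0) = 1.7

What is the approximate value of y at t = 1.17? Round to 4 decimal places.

4.7505

Heun: k1 = f(t_n, y_n); k2 = f(t_n + h, y_n + h·k1); y_{n+1} = y_n + (h/2)·(k1 + k2).
t=0.000000, y=1.700000:
  k1 = f(0.000000, 1.700000) = 1.241000
  k2 = f(0.390000, 2.183990) = 1.974501
  y ← 1.700000 + (0.39/2)·(1.241000 + 1.974501) = 2.327023
t=0.390000, y=2.327023:
  k1 = f(0.390000, 2.327023) = 2.078915
  k2 = f(0.780000, 3.137800) = 2.993873
  y ← 2.327023 + (0.39/2)·(2.078915 + 2.993873) = 3.316216
t=0.780000, y=3.316216:
  k1 = f(0.780000, 3.316216) = 3.124117
  k2 = f(1.170000, 4.534622) = 4.231025
  y ← 3.316216 + (0.39/2)·(3.124117 + 4.231025) = 4.750469
y(1.17) ≈ 4.7505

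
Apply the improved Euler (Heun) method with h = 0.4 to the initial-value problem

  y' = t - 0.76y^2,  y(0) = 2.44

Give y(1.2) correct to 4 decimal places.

1.2471

Heun: k1 = f(t_n, y_n); k2 = f(t_n + h, y_n + h·k1); y_{n+1} = y_n + (h/2)·(k1 + k2).
t=0.000000, y=2.440000:
  k1 = f(0.000000, 2.440000) = -4.524736
  k2 = f(0.400000, 0.630106) = 0.098255
  y ← 2.440000 + (0.4/2)·(-4.524736 + 0.098255) = 1.554704
t=0.400000, y=1.554704:
  k1 = f(0.400000, 1.554704) = -1.436999
  k2 = f(0.800000, 0.979904) = 0.070239
  y ← 1.554704 + (0.4/2)·(-1.436999 + 0.070239) = 1.281352
t=0.800000, y=1.281352:
  k1 = f(0.800000, 1.281352) = -0.447815
  k2 = f(1.200000, 1.102226) = 0.276675
  y ← 1.281352 + (0.4/2)·(-0.447815 + 0.276675) = 1.247124
y(1.2) ≈ 1.2471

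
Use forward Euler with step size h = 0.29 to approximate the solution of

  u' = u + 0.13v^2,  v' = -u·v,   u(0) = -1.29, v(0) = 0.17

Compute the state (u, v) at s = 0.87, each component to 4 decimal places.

Euler on (u,v): u_{n+1} = u_n + h·u', v_{n+1} = v_n + h·v'.
0.000000: (-1.290000, 0.170000); f=(-1.286243, 0.219300) → (-1.663010, 0.233597)
0.290000: (-1.663010, 0.233597); f=(-1.655917, 0.388474) → (-2.143226, 0.346255)
0.580000: (-2.143226, 0.346255); f=(-2.127640, 0.742102) → (-2.760242, 0.561464)
(u(0.87), v(0.87)) ≈ (-2.7602, 0.5615)

-2.7602, 0.5615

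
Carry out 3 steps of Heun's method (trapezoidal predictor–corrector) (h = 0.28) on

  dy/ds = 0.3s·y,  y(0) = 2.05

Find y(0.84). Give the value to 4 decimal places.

2.2783

Heun: k1 = f(s_n, y_n); k2 = f(s_n + h, y_n + h·k1); y_{n+1} = y_n + (h/2)·(k1 + k2).
s=0.000000, y=2.050000:
  k1 = f(0.000000, 2.050000) = 0.000000
  k2 = f(0.280000, 2.050000) = 0.172200
  y ← 2.050000 + (0.28/2)·(0.000000 + 0.172200) = 2.074108
s=0.280000, y=2.074108:
  k1 = f(0.280000, 2.074108) = 0.174225
  k2 = f(0.560000, 2.122891) = 0.356646
  y ← 2.074108 + (0.28/2)·(0.174225 + 0.356646) = 2.148430
s=0.560000, y=2.148430:
  k1 = f(0.560000, 2.148430) = 0.360936
  k2 = f(0.840000, 2.249492) = 0.566872
  y ← 2.148430 + (0.28/2)·(0.360936 + 0.566872) = 2.278323
y(0.84) ≈ 2.2783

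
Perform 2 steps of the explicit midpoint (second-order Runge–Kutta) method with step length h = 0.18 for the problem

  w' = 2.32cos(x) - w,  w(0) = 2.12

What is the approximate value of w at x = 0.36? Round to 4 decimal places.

2.1642

Midpoint: k1 = f(x_n, w_n); k2 = f(x_n + h/2, w_n + (h/2)·k1); w_{n+1} = w_n + h·k2.
x=0.000000, w=2.120000:
  k1 = f(0.000000, 2.120000) = 0.200000
  k2 = f(0.090000, 2.138000) = 0.172610
  w ← 2.120000 + 0.18·0.172610 = 2.151070
x=0.180000, w=2.151070:
  k1 = f(0.180000, 2.151070) = 0.131448
  k2 = f(0.270000, 2.162900) = 0.073048
  w ← 2.151070 + 0.18·0.073048 = 2.164219
w(0.36) ≈ 2.1642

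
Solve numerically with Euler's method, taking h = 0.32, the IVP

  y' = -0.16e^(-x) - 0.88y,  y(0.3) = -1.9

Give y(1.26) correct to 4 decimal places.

Euler: y_{n+1} = y_n + h·f(x_n, y_n).
x=0.300000, y=-1.900000: f=1.553469 → y ← -1.900000 + 0.32·1.553469 = -1.402890
x=0.620000, y=-1.402890: f=1.148472 → y ← -1.402890 + 0.32·1.148472 = -1.035379
x=0.940000, y=-1.035379: f=0.848633 → y ← -1.035379 + 0.32·0.848633 = -0.763816
y(1.26) ≈ -0.7638

-0.7638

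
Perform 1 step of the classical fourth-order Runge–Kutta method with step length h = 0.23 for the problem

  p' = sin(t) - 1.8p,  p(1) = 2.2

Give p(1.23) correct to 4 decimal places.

1.6238

RK4: k1 = f(t_n, p_n); k2 = f(t_n + h/2, p_n + (h/2)·k1); k3 = f(t_n + h/2, p_n + (h/2)·k2); k4 = f(t_n + h, p_n + h·k3); p_{n+1} = p_n + (h/6)·(k1 + 2k2 + 2k3 + k4).
t=1.000000, p=2.200000:
  k1 = f(1.000000, 2.200000) = -3.118529
  k2 = f(1.115000, 1.841369) = -2.416554
  k3 = f(1.115000, 1.922096) = -2.561863
  k4 = f(1.230000, 1.610772) = -1.956900
  p ← 2.200000 + (0.23/6)·(k1 + 2k2 + 2k3 + k4) = 1.623763
p(1.23) ≈ 1.6238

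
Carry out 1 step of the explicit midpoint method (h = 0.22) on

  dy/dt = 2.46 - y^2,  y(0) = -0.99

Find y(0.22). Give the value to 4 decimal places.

-0.5993

Midpoint: k1 = f(t_n, y_n); k2 = f(t_n + h/2, y_n + (h/2)·k1); y_{n+1} = y_n + h·k2.
t=0.000000, y=-0.990000:
  k1 = f(0.000000, -0.990000) = 1.479900
  k2 = f(0.110000, -0.827211) = 1.775722
  y ← -0.990000 + 0.22·1.775722 = -0.599341
y(0.22) ≈ -0.5993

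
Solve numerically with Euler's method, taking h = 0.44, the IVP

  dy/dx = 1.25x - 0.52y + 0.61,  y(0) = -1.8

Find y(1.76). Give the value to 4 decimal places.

Euler: y_{n+1} = y_n + h·f(x_n, y_n).
x=0.000000, y=-1.800000: f=1.546000 → y ← -1.800000 + 0.44·1.546000 = -1.119760
x=0.440000, y=-1.119760: f=1.742275 → y ← -1.119760 + 0.44·1.742275 = -0.353159
x=0.880000, y=-0.353159: f=1.893643 → y ← -0.353159 + 0.44·1.893643 = 0.480044
x=1.320000, y=0.480044: f=2.010377 → y ← 0.480044 + 0.44·2.010377 = 1.364610
y(1.76) ≈ 1.3646

1.3646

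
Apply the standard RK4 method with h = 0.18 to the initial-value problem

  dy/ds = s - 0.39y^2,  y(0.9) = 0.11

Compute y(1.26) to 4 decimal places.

0.4854

RK4: k1 = f(s_n, y_n); k2 = f(s_n + h/2, y_n + (h/2)·k1); k3 = f(s_n + h/2, y_n + (h/2)·k2); k4 = f(s_n + h, y_n + h·k3); y_{n+1} = y_n + (h/6)·(k1 + 2k2 + 2k3 + k4).
s=0.900000, y=0.110000:
  k1 = f(0.900000, 0.110000) = 0.895281
  k2 = f(0.990000, 0.190575) = 0.975836
  k3 = f(0.990000, 0.197825) = 0.974737
  k4 = f(1.080000, 0.285453) = 1.048222
  y ← 0.110000 + (0.18/6)·(k1 + 2k2 + 2k3 + k4) = 0.285339
s=1.080000, y=0.285339:
  k1 = f(1.080000, 0.285339) = 1.048247
  k2 = f(1.170000, 0.379682) = 1.113778
  k3 = f(1.170000, 0.385580) = 1.112018
  k4 = f(1.260000, 0.485503) = 1.168072
  y ← 0.285339 + (0.18/6)·(k1 + 2k2 + 2k3 + k4) = 0.485377
y(1.26) ≈ 0.4854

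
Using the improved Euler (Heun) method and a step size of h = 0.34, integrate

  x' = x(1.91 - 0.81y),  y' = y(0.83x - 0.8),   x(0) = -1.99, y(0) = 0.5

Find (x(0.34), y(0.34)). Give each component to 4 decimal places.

Heun on (x,y): k1 = f(t_n, state_n); k2 = f(t_n + h, state_n + h·k1); state_{n+1} = state_n + (h/2)·(k1 + k2).
0.000000: (-1.990000, 0.500000)
  k1 = (-2.994950, -1.225850)
  predictor → (-3.008283, 0.083211)
  k2 = (-5.543060, -0.274336)
  → (-3.441462, 0.244968)
(x(0.34), y(0.34)) ≈ (-3.4415, 0.2450)

-3.4415, 0.2450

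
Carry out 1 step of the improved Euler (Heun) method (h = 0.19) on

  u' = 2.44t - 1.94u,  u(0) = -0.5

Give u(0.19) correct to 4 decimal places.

Heun: k1 = f(t_n, u_n); k2 = f(t_n + h, u_n + h·k1); u_{n+1} = u_n + (h/2)·(k1 + k2).
t=0.000000, u=-0.500000:
  k1 = f(0.000000, -0.500000) = 0.970000
  k2 = f(0.190000, -0.315700) = 1.076058
  u ← -0.500000 + (0.19/2)·(0.970000 + 1.076058) = -0.305624
u(0.19) ≈ -0.3056

-0.3056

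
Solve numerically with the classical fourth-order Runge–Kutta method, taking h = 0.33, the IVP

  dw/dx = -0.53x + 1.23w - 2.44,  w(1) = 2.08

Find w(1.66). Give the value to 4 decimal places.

1.5071

RK4: k1 = f(x_n, w_n); k2 = f(x_n + h/2, w_n + (h/2)·k1); k3 = f(x_n + h/2, w_n + (h/2)·k2); k4 = f(x_n + h, w_n + h·k3); w_{n+1} = w_n + (h/6)·(k1 + 2k2 + 2k3 + k4).
x=1.000000, w=2.080000:
  k1 = f(1.000000, 2.080000) = -0.411600
  k2 = f(1.165000, 2.012086) = -0.582584
  k3 = f(1.165000, 1.983874) = -0.617285
  k4 = f(1.330000, 1.876296) = -0.837056
  w ← 2.080000 + (0.33/6)·(k1 + 2k2 + 2k3 + k4) = 1.879338
x=1.330000, w=1.879338:
  k1 = f(1.330000, 1.879338) = -0.833314
  k2 = f(1.495000, 1.741841) = -1.089885
  k3 = f(1.495000, 1.699507) = -1.141956
  k4 = f(1.660000, 1.502493) = -1.471734
  w ← 1.879338 + (0.33/6)·(k1 + 2k2 + 2k3 + k4) = 1.507058
w(1.66) ≈ 1.5071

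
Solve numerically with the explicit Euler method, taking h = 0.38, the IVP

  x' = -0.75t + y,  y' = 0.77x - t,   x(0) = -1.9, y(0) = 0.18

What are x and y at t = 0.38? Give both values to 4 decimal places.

-1.8316, -0.3759

Euler on (x,y): x_{n+1} = x_n + h·x', y_{n+1} = y_n + h·y'.
0.000000: (-1.900000, 0.180000); f=(0.180000, -1.463000) → (-1.831600, -0.375940)
(x(0.38), y(0.38)) ≈ (-1.8316, -0.3759)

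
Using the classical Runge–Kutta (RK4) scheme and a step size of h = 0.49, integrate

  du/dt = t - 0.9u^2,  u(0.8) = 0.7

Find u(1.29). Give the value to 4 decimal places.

0.9244

RK4: k1 = f(t_n, u_n); k2 = f(t_n + h/2, u_n + (h/2)·k1); k3 = f(t_n + h/2, u_n + (h/2)·k2); k4 = f(t_n + h, u_n + h·k3); u_{n+1} = u_n + (h/6)·(k1 + 2k2 + 2k3 + k4).
t=0.800000, u=0.700000:
  k1 = f(0.800000, 0.700000) = 0.359000
  k2 = f(1.045000, 0.787955) = 0.486214
  k3 = f(1.045000, 0.819122) = 0.441135
  k4 = f(1.290000, 0.916156) = 0.534593
  u ← 0.700000 + (0.49/6)·(k1 + 2k2 + 2k3 + k4) = 0.924444
u(1.29) ≈ 0.9244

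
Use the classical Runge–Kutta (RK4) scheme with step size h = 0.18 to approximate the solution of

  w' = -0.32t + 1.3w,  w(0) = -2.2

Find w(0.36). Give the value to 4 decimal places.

RK4: k1 = f(t_n, w_n); k2 = f(t_n + h/2, w_n + (h/2)·k1); k3 = f(t_n + h/2, w_n + (h/2)·k2); k4 = f(t_n + h, w_n + h·k3); w_{n+1} = w_n + (h/6)·(k1 + 2k2 + 2k3 + k4).
t=0.000000, w=-2.200000:
  k1 = f(0.000000, -2.200000) = -2.860000
  k2 = f(0.090000, -2.457400) = -3.223420
  k3 = f(0.090000, -2.490108) = -3.265940
  k4 = f(0.180000, -2.787869) = -3.681830
  w ← -2.200000 + (0.18/6)·(k1 + 2k2 + 2k3 + k4) = -2.785617
t=0.180000, w=-2.785617:
  k1 = f(0.180000, -2.785617) = -3.678901
  k2 = f(0.270000, -3.116718) = -4.138133
  k3 = f(0.270000, -3.158048) = -4.191863
  k4 = f(0.360000, -3.540152) = -4.717397
  w ← -2.785617 + (0.18/6)·(k1 + 2k2 + 2k3 + k4) = -3.537305
w(0.36) ≈ -3.5373

-3.5373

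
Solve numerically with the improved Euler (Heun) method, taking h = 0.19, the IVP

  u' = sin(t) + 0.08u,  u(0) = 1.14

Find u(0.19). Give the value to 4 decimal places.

1.1754

Heun: k1 = f(t_n, u_n); k2 = f(t_n + h, u_n + h·k1); u_{n+1} = u_n + (h/2)·(k1 + k2).
t=0.000000, u=1.140000:
  k1 = f(0.000000, 1.140000) = 0.091200
  k2 = f(0.190000, 1.157328) = 0.281445
  u ← 1.140000 + (0.19/2)·(0.091200 + 0.281445) = 1.175401
u(0.19) ≈ 1.1754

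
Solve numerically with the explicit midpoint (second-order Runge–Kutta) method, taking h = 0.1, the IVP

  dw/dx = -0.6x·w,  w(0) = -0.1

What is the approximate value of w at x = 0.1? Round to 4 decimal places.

Midpoint: k1 = f(x_n, w_n); k2 = f(x_n + h/2, w_n + (h/2)·k1); w_{n+1} = w_n + h·k2.
x=0.000000, w=-0.100000:
  k1 = f(0.000000, -0.100000) = 0.000000
  k2 = f(0.050000, -0.100000) = 0.003000
  w ← -0.100000 + 0.1·0.003000 = -0.099700
w(0.1) ≈ -0.0997

-0.0997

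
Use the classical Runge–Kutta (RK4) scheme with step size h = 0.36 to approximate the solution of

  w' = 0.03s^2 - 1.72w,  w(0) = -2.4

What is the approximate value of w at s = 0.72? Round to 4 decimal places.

-0.6946

RK4: k1 = f(s_n, w_n); k2 = f(s_n + h/2, w_n + (h/2)·k1); k3 = f(s_n + h/2, w_n + (h/2)·k2); k4 = f(s_n + h, w_n + h·k3); w_{n+1} = w_n + (h/6)·(k1 + 2k2 + 2k3 + k4).
s=0.000000, w=-2.400000:
  k1 = f(0.000000, -2.400000) = 4.128000
  k2 = f(0.180000, -1.656960) = 2.850943
  k3 = f(0.180000, -1.886830) = 3.246320
  k4 = f(0.360000, -1.231325) = 2.121767
  w ← -2.400000 + (0.36/6)·(k1 + 2k2 + 2k3 + k4) = -1.293342
s=0.360000, w=-1.293342:
  k1 = f(0.360000, -1.293342) = 2.228437
  k2 = f(0.540000, -0.892224) = 1.543373
  k3 = f(0.540000, -1.015535) = 1.755469
  k4 = f(0.720000, -0.661374) = 1.153115
  w ← -1.293342 + (0.36/6)·(k1 + 2k2 + 2k3 + k4) = -0.694588
w(0.72) ≈ -0.6946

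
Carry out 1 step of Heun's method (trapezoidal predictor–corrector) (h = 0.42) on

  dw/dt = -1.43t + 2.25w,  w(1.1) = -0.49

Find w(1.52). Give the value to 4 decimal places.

Heun: k1 = f(t_n, w_n); k2 = f(t_n + h, w_n + h·k1); w_{n+1} = w_n + (h/2)·(k1 + k2).
t=1.100000, w=-0.490000:
  k1 = f(1.100000, -0.490000) = -2.675500
  k2 = f(1.520000, -1.613710) = -5.804448
  w ← -0.490000 + (0.42/2)·(-2.675500 + (-5.804448)) = -2.270789
w(1.52) ≈ -2.2708

-2.2708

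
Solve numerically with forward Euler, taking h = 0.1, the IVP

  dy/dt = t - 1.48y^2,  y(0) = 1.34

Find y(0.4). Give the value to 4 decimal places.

Euler: y_{n+1} = y_n + h·f(t_n, y_n).
t=0.000000, y=1.340000: f=-2.657488 → y ← 1.340000 + 0.1·(-2.657488) = 1.074251
t=0.100000, y=1.074251: f=-1.607943 → y ← 1.074251 + 0.1·(-1.607943) = 0.913457
t=0.200000, y=0.913457: f=-1.034917 → y ← 0.913457 + 0.1·(-1.034917) = 0.809965
t=0.300000, y=0.809965: f=-0.670944 → y ← 0.809965 + 0.1·(-0.670944) = 0.742871
y(0.4) ≈ 0.7429

0.7429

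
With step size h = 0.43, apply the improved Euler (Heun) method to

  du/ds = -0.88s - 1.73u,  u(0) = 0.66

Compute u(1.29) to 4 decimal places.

Heun: k1 = f(s_n, u_n); k2 = f(s_n + h, u_n + h·k1); u_{n+1} = u_n + (h/2)·(k1 + k2).
s=0.000000, u=0.660000:
  k1 = f(0.000000, 0.660000) = -1.141800
  k2 = f(0.430000, 0.169026) = -0.670815
  u ← 0.660000 + (0.43/2)·(-1.141800 + (-0.670815)) = 0.270288
s=0.430000, u=0.270288:
  k1 = f(0.430000, 0.270288) = -0.845998
  k2 = f(0.860000, -0.093491) = -0.595060
  u ← 0.270288 + (0.43/2)·(-0.845998 + (-0.595060)) = -0.039540
s=0.860000, u=-0.039540:
  k1 = f(0.860000, -0.039540) = -0.688396
  k2 = f(1.290000, -0.335550) = -0.554698
  u ← -0.039540 + (0.43/2)·(-0.688396 + (-0.554698)) = -0.306805
u(1.29) ≈ -0.3068

-0.3068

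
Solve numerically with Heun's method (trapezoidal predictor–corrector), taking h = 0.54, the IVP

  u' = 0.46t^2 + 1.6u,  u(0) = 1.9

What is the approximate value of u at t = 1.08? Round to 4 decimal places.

Heun: k1 = f(t_n, u_n); k2 = f(t_n + h, u_n + h·k1); u_{n+1} = u_n + (h/2)·(k1 + k2).
t=0.000000, u=1.900000:
  k1 = f(0.000000, 1.900000) = 3.040000
  k2 = f(0.540000, 3.541600) = 5.800696
  u ← 1.900000 + (0.54/2)·(3.040000 + 5.800696) = 4.286988
t=0.540000, u=4.286988:
  k1 = f(0.540000, 4.286988) = 6.993317
  k2 = f(1.080000, 8.063379) = 13.437950
  u ← 4.286988 + (0.54/2)·(6.993317 + 13.437950) = 9.803430
u(1.08) ≈ 9.8034

9.8034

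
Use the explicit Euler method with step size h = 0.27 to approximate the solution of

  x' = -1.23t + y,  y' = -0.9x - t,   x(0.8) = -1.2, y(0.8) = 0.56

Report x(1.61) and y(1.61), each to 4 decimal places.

Euler on (x,y): x_{n+1} = x_n + h·x', y_{n+1} = y_n + h·y'.
0.800000: (-1.200000, 0.560000); f=(-0.424000, 0.280000) → (-1.314480, 0.635600)
1.070000: (-1.314480, 0.635600); f=(-0.680500, 0.113032) → (-1.498215, 0.666119)
1.340000: (-1.498215, 0.666119); f=(-0.982081, 0.008393) → (-1.763377, 0.668385)
(x(1.61), y(1.61)) ≈ (-1.7634, 0.6684)

-1.7634, 0.6684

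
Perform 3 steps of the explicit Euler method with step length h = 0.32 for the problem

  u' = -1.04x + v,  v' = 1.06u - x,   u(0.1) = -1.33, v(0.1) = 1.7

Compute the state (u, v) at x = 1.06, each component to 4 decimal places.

-0.5585, 0.3745

Euler on (u,v): u_{n+1} = u_n + h·u', v_{n+1} = v_n + h·v'.
0.100000: (-1.330000, 1.700000); f=(1.596000, -1.509800) → (-0.819280, 1.216864)
0.420000: (-0.819280, 1.216864); f=(0.780064, -1.288437) → (-0.569660, 0.804564)
0.740000: (-0.569660, 0.804564); f=(0.034964, -1.343839) → (-0.558471, 0.374536)
(u(1.06), v(1.06)) ≈ (-0.5585, 0.3745)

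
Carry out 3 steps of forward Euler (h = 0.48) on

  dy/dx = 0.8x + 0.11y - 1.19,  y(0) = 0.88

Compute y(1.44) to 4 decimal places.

Euler: y_{n+1} = y_n + h·f(x_n, y_n).
x=0.000000, y=0.880000: f=-1.093200 → y ← 0.880000 + 0.48·(-1.093200) = 0.355264
x=0.480000, y=0.355264: f=-0.766921 → y ← 0.355264 + 0.48·(-0.766921) = -0.012858
x=0.960000, y=-0.012858: f=-0.423414 → y ← -0.012858 + 0.48·(-0.423414) = -0.216097
y(1.44) ≈ -0.2161

-0.2161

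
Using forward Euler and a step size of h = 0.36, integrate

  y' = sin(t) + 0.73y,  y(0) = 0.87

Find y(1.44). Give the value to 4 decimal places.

Euler: y_{n+1} = y_n + h·f(t_n, y_n).
t=0.000000, y=0.870000: f=0.635100 → y ← 0.870000 + 0.36·0.635100 = 1.098636
t=0.360000, y=1.098636: f=1.154279 → y ← 1.098636 + 0.36·1.154279 = 1.514176
t=0.720000, y=1.514176: f=1.764733 → y ← 1.514176 + 0.36·1.764733 = 2.149480
t=1.080000, y=2.149480: f=2.451078 → y ← 2.149480 + 0.36·2.451078 = 3.031868
y(1.44) ≈ 3.0319

3.0319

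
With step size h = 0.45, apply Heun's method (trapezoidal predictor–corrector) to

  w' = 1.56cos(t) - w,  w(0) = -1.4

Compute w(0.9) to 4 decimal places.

Heun: k1 = f(t_n, w_n); k2 = f(t_n + h, w_n + h·k1); w_{n+1} = w_n + (h/2)·(k1 + k2).
t=0.000000, w=-1.400000:
  k1 = f(0.000000, -1.400000) = 2.960000
  k2 = f(0.450000, -0.068000) = 1.472697
  w ← -1.400000 + (0.45/2)·(2.960000 + 1.472697) = -0.402643
t=0.450000, w=-0.402643:
  k1 = f(0.450000, -0.402643) = 1.807341
  k2 = f(0.900000, 0.410660) = 0.559051
  w ← -0.402643 + (0.45/2)·(1.807341 + 0.559051) = 0.129795
w(0.9) ≈ 0.1298

0.1298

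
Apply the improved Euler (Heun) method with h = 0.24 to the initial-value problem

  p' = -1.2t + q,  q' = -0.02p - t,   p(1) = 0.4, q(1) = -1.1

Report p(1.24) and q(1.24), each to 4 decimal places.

-0.2156, -1.3694

Heun on (p,q): k1 = f(t_n, state_n); k2 = f(t_n + h, state_n + h·k1); state_{n+1} = state_n + (h/2)·(k1 + k2).
1.000000: (0.400000, -1.100000)
  k1 = (-2.300000, -1.008000)
  predictor → (-0.152000, -1.341920)
  k2 = (-2.829920, -1.236960)
  → (-0.215590, -1.369395)
(p(1.24), q(1.24)) ≈ (-0.2156, -1.3694)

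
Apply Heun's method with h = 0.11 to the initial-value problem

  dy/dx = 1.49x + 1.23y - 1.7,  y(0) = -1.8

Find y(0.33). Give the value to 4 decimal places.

-3.2961

Heun: k1 = f(x_n, y_n); k2 = f(x_n + h, y_n + h·k1); y_{n+1} = y_n + (h/2)·(k1 + k2).
x=0.000000, y=-1.800000:
  k1 = f(0.000000, -1.800000) = -3.914000
  k2 = f(0.110000, -2.230540) = -4.279664
  y ← -1.800000 + (0.11/2)·(-3.914000 + (-4.279664)) = -2.250652
x=0.110000, y=-2.250652:
  k1 = f(0.110000, -2.250652) = -4.304401
  k2 = f(0.220000, -2.724136) = -4.722887
  y ← -2.250652 + (0.11/2)·(-4.304401 + (-4.722887)) = -2.747152
x=0.220000, y=-2.747152:
  k1 = f(0.220000, -2.747152) = -4.751197
  k2 = f(0.330000, -3.269784) = -5.230134
  y ← -2.747152 + (0.11/2)·(-4.751197 + (-5.230134)) = -3.296126
y(0.33) ≈ -3.2961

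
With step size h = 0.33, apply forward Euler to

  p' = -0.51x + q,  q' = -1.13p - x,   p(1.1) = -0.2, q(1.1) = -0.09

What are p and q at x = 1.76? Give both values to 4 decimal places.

-0.7804, -0.6956

Euler on (p,q): p_{n+1} = p_n + h·p', q_{n+1} = q_n + h·q'.
1.100000: (-0.200000, -0.090000); f=(-0.651000, -0.874000) → (-0.414830, -0.378420)
1.430000: (-0.414830, -0.378420); f=(-1.107720, -0.961242) → (-0.780378, -0.695630)
(p(1.76), q(1.76)) ≈ (-0.7804, -0.6956)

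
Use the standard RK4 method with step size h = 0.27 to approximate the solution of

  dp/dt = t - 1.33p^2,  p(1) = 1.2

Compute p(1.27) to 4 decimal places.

1.0604

RK4: k1 = f(t_n, p_n); k2 = f(t_n + h/2, p_n + (h/2)·k1); k3 = f(t_n + h/2, p_n + (h/2)·k2); k4 = f(t_n + h, p_n + h·k3); p_{n+1} = p_n + (h/6)·(k1 + 2k2 + 2k3 + k4).
t=1.000000, p=1.200000:
  k1 = f(1.000000, 1.200000) = -0.915200
  k2 = f(1.135000, 1.076448) = -0.406125
  k3 = f(1.135000, 1.145173) = -0.609191
  k4 = f(1.270000, 1.035518) = -0.156157
  p ← 1.200000 + (0.27/6)·(k1 + 2k2 + 2k3 + k4) = 1.060411
p(1.27) ≈ 1.0604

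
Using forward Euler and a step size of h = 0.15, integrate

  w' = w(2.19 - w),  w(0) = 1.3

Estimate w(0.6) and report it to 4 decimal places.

1.8803

Euler: w_{n+1} = w_n + h·f(t_n, w_n).
t=0.000000, w=1.300000: f=1.157000 → w ← 1.300000 + 0.15·1.157000 = 1.473550
t=0.150000, w=1.473550: f=1.055725 → w ← 1.473550 + 0.15·1.055725 = 1.631909
t=0.300000, w=1.631909: f=0.910754 → w ← 1.631909 + 0.15·0.910754 = 1.768522
t=0.450000, w=1.768522: f=0.745393 → w ← 1.768522 + 0.15·0.745393 = 1.880331
w(0.6) ≈ 1.8803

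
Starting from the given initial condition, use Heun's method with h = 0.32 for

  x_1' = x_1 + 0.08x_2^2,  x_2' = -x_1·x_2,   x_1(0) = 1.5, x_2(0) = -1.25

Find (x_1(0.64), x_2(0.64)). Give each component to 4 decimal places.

Heun on (x_1,x_2): k1 = f(s_n, state_n); k2 = f(s_n + h, state_n + h·k1); state_{n+1} = state_n + (h/2)·(k1 + k2).
0.000000: (1.500000, -1.250000)
  k1 = (1.625000, 1.875000)
  predictor → (2.020000, -0.650000)
  k2 = (2.053800, 1.313000)
  → (2.088608, -0.739920)
0.320000: (2.088608, -0.739920)
  k1 = (2.132407, 1.545403)
  predictor → (2.770978, -0.245391)
  k2 = (2.775795, 0.679973)
  → (2.873920, -0.383860)
(x_1(0.64), x_2(0.64)) ≈ (2.8739, -0.3839)

2.8739, -0.3839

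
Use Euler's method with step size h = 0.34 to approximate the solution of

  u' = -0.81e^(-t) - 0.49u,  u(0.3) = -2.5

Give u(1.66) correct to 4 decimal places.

-1.5847

Euler: u_{n+1} = u_n + h·f(t_n, u_n).
t=0.300000, u=-2.500000: f=0.624937 → u ← -2.500000 + 0.34·0.624937 = -2.287521
t=0.640000, u=-2.287521: f=0.693779 → u ← -2.287521 + 0.34·0.693779 = -2.051637
t=0.980000, u=-2.051637: f=0.701300 → u ← -2.051637 + 0.34·0.701300 = -1.813195
t=1.320000, u=-1.813195: f=0.672086 → u ← -1.813195 + 0.34·0.672086 = -1.584685
u(1.66) ≈ -1.5847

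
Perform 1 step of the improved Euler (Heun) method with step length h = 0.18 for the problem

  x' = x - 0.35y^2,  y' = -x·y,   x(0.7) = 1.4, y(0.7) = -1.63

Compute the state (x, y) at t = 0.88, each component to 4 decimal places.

1.5291, -1.2617

Heun on (x,y): k1 = f(t_n, state_n); k2 = f(t_n + h, state_n + h·k1); state_{n+1} = state_n + (h/2)·(k1 + k2).
0.700000: (1.400000, -1.630000)
  k1 = (0.470085, 2.282000)
  predictor → (1.484615, -1.219240)
  k2 = (0.964324, 1.810102)
  → (1.529097, -1.261711)
(x(0.88), y(0.88)) ≈ (1.5291, -1.2617)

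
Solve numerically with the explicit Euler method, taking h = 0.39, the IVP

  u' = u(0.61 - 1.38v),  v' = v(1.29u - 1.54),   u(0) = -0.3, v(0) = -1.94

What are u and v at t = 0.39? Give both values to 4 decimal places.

Euler on (u,v): u_{n+1} = u_n + h·u', v_{n+1} = v_n + h·v'.
0.000000: (-0.300000, -1.940000); f=(-0.986160, 3.738380) → (-0.684602, -0.482032)
(u(0.39), v(0.39)) ≈ (-0.6846, -0.4820)

-0.6846, -0.4820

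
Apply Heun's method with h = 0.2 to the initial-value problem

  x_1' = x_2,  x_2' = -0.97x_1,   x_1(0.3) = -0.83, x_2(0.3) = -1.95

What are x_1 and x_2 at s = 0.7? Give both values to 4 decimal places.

Heun on (x_1,x_2): k1 = f(s_n, state_n); k2 = f(s_n + h, state_n + h·k1); state_{n+1} = state_n + (h/2)·(k1 + k2).
0.300000: (-0.830000, -1.950000)
  k1 = (-1.950000, 0.805100)
  predictor → (-1.220000, -1.788980)
  k2 = (-1.788980, 1.183400)
  → (-1.203898, -1.751150)
0.500000: (-1.203898, -1.751150)
  k1 = (-1.751150, 1.167781)
  predictor → (-1.554128, -1.517594)
  k2 = (-1.517594, 1.507504)
  → (-1.530772, -1.483621)
(x_1(0.7), x_2(0.7)) ≈ (-1.5308, -1.4836)

-1.5308, -1.4836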